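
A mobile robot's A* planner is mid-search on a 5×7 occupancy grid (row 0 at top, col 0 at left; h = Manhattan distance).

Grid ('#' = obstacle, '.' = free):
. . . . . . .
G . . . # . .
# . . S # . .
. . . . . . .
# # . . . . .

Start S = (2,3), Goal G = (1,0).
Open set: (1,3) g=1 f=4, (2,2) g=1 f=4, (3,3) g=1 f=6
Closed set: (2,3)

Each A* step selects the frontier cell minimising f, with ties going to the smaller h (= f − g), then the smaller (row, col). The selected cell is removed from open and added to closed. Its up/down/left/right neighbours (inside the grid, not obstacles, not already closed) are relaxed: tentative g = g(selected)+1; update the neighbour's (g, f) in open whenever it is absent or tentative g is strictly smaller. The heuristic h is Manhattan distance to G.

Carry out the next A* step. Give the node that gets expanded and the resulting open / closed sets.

step 1: expand (1,3) (f=4, h=3) → closed; open now [(0,3) g=2 f=6, (1,2) g=2 f=4, (2,2) g=1 f=4, (3,3) g=1 f=6]

expanded=(1,3); open=[(0,3) g=2 f=6, (1,2) g=2 f=4, (2,2) g=1 f=4, (3,3) g=1 f=6]; closed=[(1,3), (2,3)]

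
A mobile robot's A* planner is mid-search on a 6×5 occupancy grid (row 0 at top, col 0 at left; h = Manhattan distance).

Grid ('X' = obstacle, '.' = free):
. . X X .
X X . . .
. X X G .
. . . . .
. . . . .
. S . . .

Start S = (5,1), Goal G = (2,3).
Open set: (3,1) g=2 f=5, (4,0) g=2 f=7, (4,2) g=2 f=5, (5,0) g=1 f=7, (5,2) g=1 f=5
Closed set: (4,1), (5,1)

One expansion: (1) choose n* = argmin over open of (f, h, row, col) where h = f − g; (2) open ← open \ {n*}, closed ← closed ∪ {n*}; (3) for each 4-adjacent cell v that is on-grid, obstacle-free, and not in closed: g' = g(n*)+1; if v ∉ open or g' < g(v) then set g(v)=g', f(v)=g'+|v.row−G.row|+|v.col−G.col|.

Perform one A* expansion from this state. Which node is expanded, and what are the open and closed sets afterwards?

expanded=(3,1); open=[(3,0) g=3 f=7, (3,2) g=3 f=5, (4,0) g=2 f=7, (4,2) g=2 f=5, (5,0) g=1 f=7, (5,2) g=1 f=5]; closed=[(3,1), (4,1), (5,1)]

step 1: expand (3,1) (f=5, h=3) → closed; open now [(3,0) g=3 f=7, (3,2) g=3 f=5, (4,0) g=2 f=7, (4,2) g=2 f=5, (5,0) g=1 f=7, (5,2) g=1 f=5]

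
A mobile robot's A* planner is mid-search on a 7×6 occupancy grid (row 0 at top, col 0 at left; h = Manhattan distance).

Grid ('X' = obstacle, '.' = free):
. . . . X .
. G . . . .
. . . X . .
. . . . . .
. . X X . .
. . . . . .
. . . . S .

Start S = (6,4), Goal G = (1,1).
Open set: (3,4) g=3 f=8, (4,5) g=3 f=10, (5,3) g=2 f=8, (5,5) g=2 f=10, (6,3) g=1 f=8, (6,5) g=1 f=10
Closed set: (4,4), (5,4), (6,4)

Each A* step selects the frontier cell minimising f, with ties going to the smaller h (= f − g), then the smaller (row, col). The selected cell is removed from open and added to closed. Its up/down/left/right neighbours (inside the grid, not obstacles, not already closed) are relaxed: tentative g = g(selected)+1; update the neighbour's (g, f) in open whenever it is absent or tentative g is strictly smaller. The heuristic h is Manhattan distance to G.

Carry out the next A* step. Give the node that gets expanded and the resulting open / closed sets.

expanded=(3,4); open=[(2,4) g=4 f=8, (3,3) g=4 f=8, (3,5) g=4 f=10, (4,5) g=3 f=10, (5,3) g=2 f=8, (5,5) g=2 f=10, (6,3) g=1 f=8, (6,5) g=1 f=10]; closed=[(3,4), (4,4), (5,4), (6,4)]

step 1: expand (3,4) (f=8, h=5) → closed; open now [(2,4) g=4 f=8, (3,3) g=4 f=8, (3,5) g=4 f=10, (4,5) g=3 f=10, (5,3) g=2 f=8, (5,5) g=2 f=10, (6,3) g=1 f=8, (6,5) g=1 f=10]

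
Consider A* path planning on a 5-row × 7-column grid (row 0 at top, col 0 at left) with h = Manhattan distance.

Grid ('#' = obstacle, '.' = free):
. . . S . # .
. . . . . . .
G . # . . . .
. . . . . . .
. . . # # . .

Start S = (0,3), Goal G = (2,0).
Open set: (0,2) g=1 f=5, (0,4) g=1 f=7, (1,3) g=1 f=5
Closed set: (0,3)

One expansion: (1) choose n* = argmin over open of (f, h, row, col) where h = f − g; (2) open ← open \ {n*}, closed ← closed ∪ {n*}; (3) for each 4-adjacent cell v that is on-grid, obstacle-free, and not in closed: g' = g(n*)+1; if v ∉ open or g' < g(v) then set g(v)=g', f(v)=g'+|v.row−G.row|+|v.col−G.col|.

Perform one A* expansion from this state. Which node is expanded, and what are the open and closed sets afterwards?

step 1: expand (0,2) (f=5, h=4) → closed; open now [(0,1) g=2 f=5, (0,4) g=1 f=7, (1,2) g=2 f=5, (1,3) g=1 f=5]

expanded=(0,2); open=[(0,1) g=2 f=5, (0,4) g=1 f=7, (1,2) g=2 f=5, (1,3) g=1 f=5]; closed=[(0,2), (0,3)]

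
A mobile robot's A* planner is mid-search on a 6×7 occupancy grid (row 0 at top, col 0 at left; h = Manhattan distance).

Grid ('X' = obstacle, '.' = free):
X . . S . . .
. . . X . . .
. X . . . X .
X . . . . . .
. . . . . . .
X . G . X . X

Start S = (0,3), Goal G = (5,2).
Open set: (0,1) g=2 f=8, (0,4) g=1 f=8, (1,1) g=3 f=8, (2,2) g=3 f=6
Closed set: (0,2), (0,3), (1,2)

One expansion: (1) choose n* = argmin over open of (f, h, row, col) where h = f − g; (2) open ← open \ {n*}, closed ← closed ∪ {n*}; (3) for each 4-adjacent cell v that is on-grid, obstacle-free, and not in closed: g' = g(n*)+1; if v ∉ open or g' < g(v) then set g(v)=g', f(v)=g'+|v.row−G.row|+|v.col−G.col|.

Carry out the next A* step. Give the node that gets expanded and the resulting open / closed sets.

expanded=(2,2); open=[(0,1) g=2 f=8, (0,4) g=1 f=8, (1,1) g=3 f=8, (2,3) g=4 f=8, (3,2) g=4 f=6]; closed=[(0,2), (0,3), (1,2), (2,2)]

step 1: expand (2,2) (f=6, h=3) → closed; open now [(0,1) g=2 f=8, (0,4) g=1 f=8, (1,1) g=3 f=8, (2,3) g=4 f=8, (3,2) g=4 f=6]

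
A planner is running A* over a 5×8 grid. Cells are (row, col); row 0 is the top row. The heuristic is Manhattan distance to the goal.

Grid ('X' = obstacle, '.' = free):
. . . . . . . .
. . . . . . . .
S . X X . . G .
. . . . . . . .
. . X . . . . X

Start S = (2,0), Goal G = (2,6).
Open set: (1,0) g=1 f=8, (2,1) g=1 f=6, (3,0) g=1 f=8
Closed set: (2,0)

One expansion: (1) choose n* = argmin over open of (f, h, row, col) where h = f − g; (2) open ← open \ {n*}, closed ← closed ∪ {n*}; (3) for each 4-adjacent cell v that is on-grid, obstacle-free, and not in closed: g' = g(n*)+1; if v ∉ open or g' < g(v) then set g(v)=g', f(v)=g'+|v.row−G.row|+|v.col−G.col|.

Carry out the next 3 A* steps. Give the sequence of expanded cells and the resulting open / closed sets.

order=[(2,1) → (1,1) → (1,2)]; open=[(0,1) g=3 f=10, (0,2) g=4 f=10, (1,0) g=1 f=8, (1,3) g=4 f=8, (3,0) g=1 f=8, (3,1) g=2 f=8]; closed=[(1,1), (1,2), (2,0), (2,1)]

step 1: expand (2,1) (f=6, h=5) → closed; open now [(1,0) g=1 f=8, (1,1) g=2 f=8, (3,0) g=1 f=8, (3,1) g=2 f=8]
step 2: expand (1,1) (f=8, h=6) → closed; open now [(0,1) g=3 f=10, (1,0) g=1 f=8, (1,2) g=3 f=8, (3,0) g=1 f=8, (3,1) g=2 f=8]
step 3: expand (1,2) (f=8, h=5) → closed; open now [(0,1) g=3 f=10, (0,2) g=4 f=10, (1,0) g=1 f=8, (1,3) g=4 f=8, (3,0) g=1 f=8, (3,1) g=2 f=8]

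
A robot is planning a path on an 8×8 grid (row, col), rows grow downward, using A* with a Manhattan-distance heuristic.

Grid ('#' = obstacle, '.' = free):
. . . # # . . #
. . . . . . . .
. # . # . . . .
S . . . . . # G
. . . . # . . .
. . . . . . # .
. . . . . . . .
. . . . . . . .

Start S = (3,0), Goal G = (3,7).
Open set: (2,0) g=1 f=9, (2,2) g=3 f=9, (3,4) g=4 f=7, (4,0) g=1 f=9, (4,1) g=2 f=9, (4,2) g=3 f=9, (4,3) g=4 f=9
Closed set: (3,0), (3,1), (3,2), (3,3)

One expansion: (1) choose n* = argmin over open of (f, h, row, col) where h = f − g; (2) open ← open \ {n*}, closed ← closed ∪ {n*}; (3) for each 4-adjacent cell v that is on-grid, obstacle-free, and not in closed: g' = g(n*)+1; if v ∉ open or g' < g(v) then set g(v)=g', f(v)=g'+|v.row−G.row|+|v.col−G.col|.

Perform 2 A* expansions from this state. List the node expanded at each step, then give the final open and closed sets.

order=[(3,4) → (3,5)]; open=[(2,0) g=1 f=9, (2,2) g=3 f=9, (2,4) g=5 f=9, (2,5) g=6 f=9, (4,0) g=1 f=9, (4,1) g=2 f=9, (4,2) g=3 f=9, (4,3) g=4 f=9, (4,5) g=6 f=9]; closed=[(3,0), (3,1), (3,2), (3,3), (3,4), (3,5)]

step 1: expand (3,4) (f=7, h=3) → closed; open now [(2,0) g=1 f=9, (2,2) g=3 f=9, (2,4) g=5 f=9, (3,5) g=5 f=7, (4,0) g=1 f=9, (4,1) g=2 f=9, (4,2) g=3 f=9, (4,3) g=4 f=9]
step 2: expand (3,5) (f=7, h=2) → closed; open now [(2,0) g=1 f=9, (2,2) g=3 f=9, (2,4) g=5 f=9, (2,5) g=6 f=9, (4,0) g=1 f=9, (4,1) g=2 f=9, (4,2) g=3 f=9, (4,3) g=4 f=9, (4,5) g=6 f=9]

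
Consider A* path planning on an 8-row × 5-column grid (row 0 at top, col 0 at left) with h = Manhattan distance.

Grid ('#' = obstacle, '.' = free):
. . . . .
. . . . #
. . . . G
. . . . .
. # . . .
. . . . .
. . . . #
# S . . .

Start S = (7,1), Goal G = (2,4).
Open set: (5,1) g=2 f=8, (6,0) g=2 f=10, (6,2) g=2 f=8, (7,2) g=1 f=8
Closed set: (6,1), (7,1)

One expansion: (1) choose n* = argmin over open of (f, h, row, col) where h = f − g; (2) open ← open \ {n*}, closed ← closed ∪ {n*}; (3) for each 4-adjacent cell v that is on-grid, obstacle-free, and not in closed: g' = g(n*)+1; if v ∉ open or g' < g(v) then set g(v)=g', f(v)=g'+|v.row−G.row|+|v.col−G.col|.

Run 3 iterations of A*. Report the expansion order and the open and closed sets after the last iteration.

order=[(5,1) → (5,2) → (4,2)]; open=[(3,2) g=5 f=8, (4,3) g=5 f=8, (5,0) g=3 f=10, (5,3) g=4 f=8, (6,0) g=2 f=10, (6,2) g=2 f=8, (7,2) g=1 f=8]; closed=[(4,2), (5,1), (5,2), (6,1), (7,1)]

step 1: expand (5,1) (f=8, h=6) → closed; open now [(5,0) g=3 f=10, (5,2) g=3 f=8, (6,0) g=2 f=10, (6,2) g=2 f=8, (7,2) g=1 f=8]
step 2: expand (5,2) (f=8, h=5) → closed; open now [(4,2) g=4 f=8, (5,0) g=3 f=10, (5,3) g=4 f=8, (6,0) g=2 f=10, (6,2) g=2 f=8, (7,2) g=1 f=8]
step 3: expand (4,2) (f=8, h=4) → closed; open now [(3,2) g=5 f=8, (4,3) g=5 f=8, (5,0) g=3 f=10, (5,3) g=4 f=8, (6,0) g=2 f=10, (6,2) g=2 f=8, (7,2) g=1 f=8]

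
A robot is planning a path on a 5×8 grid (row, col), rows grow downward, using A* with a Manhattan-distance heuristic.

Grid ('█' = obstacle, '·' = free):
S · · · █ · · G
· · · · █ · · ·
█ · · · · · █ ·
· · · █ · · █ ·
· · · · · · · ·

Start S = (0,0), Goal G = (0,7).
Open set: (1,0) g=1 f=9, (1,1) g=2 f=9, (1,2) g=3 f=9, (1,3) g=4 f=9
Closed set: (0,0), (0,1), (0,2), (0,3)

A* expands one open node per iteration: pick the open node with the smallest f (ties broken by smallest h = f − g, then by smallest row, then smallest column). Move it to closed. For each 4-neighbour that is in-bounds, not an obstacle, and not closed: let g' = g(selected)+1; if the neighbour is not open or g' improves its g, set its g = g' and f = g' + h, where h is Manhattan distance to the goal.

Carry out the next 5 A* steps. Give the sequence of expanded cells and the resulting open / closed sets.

order=[(1,3) → (1,2) → (1,1) → (1,0) → (2,3)]; open=[(2,1) g=3 f=11, (2,2) g=4 f=11, (2,4) g=6 f=11]; closed=[(0,0), (0,1), (0,2), (0,3), (1,0), (1,1), (1,2), (1,3), (2,3)]

step 1: expand (1,3) (f=9, h=5) → closed; open now [(1,0) g=1 f=9, (1,1) g=2 f=9, (1,2) g=3 f=9, (2,3) g=5 f=11]
step 2: expand (1,2) (f=9, h=6) → closed; open now [(1,0) g=1 f=9, (1,1) g=2 f=9, (2,2) g=4 f=11, (2,3) g=5 f=11]
step 3: expand (1,1) (f=9, h=7) → closed; open now [(1,0) g=1 f=9, (2,1) g=3 f=11, (2,2) g=4 f=11, (2,3) g=5 f=11]
step 4: expand (1,0) (f=9, h=8) → closed; open now [(2,1) g=3 f=11, (2,2) g=4 f=11, (2,3) g=5 f=11]
step 5: expand (2,3) (f=11, h=6) → closed; open now [(2,1) g=3 f=11, (2,2) g=4 f=11, (2,4) g=6 f=11]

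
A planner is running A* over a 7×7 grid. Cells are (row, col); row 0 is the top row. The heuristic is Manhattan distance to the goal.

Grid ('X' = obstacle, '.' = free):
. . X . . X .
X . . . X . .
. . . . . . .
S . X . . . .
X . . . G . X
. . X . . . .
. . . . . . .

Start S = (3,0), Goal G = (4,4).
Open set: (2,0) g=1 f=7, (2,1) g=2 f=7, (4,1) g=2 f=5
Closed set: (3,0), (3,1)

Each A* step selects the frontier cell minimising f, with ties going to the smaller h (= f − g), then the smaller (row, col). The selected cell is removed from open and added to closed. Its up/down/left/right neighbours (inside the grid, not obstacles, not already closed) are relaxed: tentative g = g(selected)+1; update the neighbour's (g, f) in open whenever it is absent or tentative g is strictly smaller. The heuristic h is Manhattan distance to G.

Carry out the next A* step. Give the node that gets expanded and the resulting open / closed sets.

step 1: expand (4,1) (f=5, h=3) → closed; open now [(2,0) g=1 f=7, (2,1) g=2 f=7, (4,2) g=3 f=5, (5,1) g=3 f=7]

expanded=(4,1); open=[(2,0) g=1 f=7, (2,1) g=2 f=7, (4,2) g=3 f=5, (5,1) g=3 f=7]; closed=[(3,0), (3,1), (4,1)]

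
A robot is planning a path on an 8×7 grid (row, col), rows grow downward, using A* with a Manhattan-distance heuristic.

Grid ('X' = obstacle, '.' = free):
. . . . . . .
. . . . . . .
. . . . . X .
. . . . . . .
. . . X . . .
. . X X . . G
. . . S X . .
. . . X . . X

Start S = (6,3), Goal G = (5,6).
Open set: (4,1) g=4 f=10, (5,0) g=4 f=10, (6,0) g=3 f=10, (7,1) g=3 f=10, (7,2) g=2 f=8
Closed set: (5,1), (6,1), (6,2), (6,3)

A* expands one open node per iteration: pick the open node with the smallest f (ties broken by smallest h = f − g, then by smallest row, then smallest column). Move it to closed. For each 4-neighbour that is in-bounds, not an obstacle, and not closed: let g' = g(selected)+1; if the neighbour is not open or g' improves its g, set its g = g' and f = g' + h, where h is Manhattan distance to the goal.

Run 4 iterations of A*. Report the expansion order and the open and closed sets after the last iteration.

order=[(7,2) → (4,1) → (4,2) → (5,0)]; open=[(3,1) g=5 f=12, (3,2) g=6 f=12, (4,0) g=5 f=12, (6,0) g=3 f=10, (7,1) g=3 f=10]; closed=[(4,1), (4,2), (5,0), (5,1), (6,1), (6,2), (6,3), (7,2)]

step 1: expand (7,2) (f=8, h=6) → closed; open now [(4,1) g=4 f=10, (5,0) g=4 f=10, (6,0) g=3 f=10, (7,1) g=3 f=10]
step 2: expand (4,1) (f=10, h=6) → closed; open now [(3,1) g=5 f=12, (4,0) g=5 f=12, (4,2) g=5 f=10, (5,0) g=4 f=10, (6,0) g=3 f=10, (7,1) g=3 f=10]
step 3: expand (4,2) (f=10, h=5) → closed; open now [(3,1) g=5 f=12, (3,2) g=6 f=12, (4,0) g=5 f=12, (5,0) g=4 f=10, (6,0) g=3 f=10, (7,1) g=3 f=10]
step 4: expand (5,0) (f=10, h=6) → closed; open now [(3,1) g=5 f=12, (3,2) g=6 f=12, (4,0) g=5 f=12, (6,0) g=3 f=10, (7,1) g=3 f=10]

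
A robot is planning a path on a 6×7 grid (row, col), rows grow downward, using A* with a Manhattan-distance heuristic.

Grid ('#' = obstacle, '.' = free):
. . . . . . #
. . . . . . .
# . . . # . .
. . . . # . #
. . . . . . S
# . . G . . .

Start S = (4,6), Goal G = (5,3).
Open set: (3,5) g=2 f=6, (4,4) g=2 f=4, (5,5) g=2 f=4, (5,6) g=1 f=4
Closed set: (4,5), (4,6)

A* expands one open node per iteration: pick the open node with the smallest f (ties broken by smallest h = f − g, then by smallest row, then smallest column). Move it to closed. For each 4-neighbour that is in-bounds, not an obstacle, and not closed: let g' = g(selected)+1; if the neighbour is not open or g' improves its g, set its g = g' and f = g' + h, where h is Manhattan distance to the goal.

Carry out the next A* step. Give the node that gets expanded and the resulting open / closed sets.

expanded=(4,4); open=[(3,5) g=2 f=6, (4,3) g=3 f=4, (5,4) g=3 f=4, (5,5) g=2 f=4, (5,6) g=1 f=4]; closed=[(4,4), (4,5), (4,6)]

step 1: expand (4,4) (f=4, h=2) → closed; open now [(3,5) g=2 f=6, (4,3) g=3 f=4, (5,4) g=3 f=4, (5,5) g=2 f=4, (5,6) g=1 f=4]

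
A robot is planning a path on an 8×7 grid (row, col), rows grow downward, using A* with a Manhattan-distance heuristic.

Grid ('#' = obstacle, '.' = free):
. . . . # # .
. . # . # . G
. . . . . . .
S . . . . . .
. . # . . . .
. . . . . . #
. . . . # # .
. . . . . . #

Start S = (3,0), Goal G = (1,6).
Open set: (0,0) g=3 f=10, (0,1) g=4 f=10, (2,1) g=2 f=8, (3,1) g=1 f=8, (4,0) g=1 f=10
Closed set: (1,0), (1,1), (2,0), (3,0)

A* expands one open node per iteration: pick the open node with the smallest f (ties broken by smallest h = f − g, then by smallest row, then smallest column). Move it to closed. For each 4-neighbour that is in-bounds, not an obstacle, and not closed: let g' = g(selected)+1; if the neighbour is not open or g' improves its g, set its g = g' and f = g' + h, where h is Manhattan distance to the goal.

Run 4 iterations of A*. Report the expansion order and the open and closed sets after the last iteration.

order=[(2,1) → (2,2) → (2,3) → (1,3)]; open=[(0,0) g=3 f=10, (0,1) g=4 f=10, (0,3) g=6 f=10, (2,4) g=5 f=8, (3,1) g=1 f=8, (3,2) g=4 f=10, (3,3) g=5 f=10, (4,0) g=1 f=10]; closed=[(1,0), (1,1), (1,3), (2,0), (2,1), (2,2), (2,3), (3,0)]

step 1: expand (2,1) (f=8, h=6) → closed; open now [(0,0) g=3 f=10, (0,1) g=4 f=10, (2,2) g=3 f=8, (3,1) g=1 f=8, (4,0) g=1 f=10]
step 2: expand (2,2) (f=8, h=5) → closed; open now [(0,0) g=3 f=10, (0,1) g=4 f=10, (2,3) g=4 f=8, (3,1) g=1 f=8, (3,2) g=4 f=10, (4,0) g=1 f=10]
step 3: expand (2,3) (f=8, h=4) → closed; open now [(0,0) g=3 f=10, (0,1) g=4 f=10, (1,3) g=5 f=8, (2,4) g=5 f=8, (3,1) g=1 f=8, (3,2) g=4 f=10, (3,3) g=5 f=10, (4,0) g=1 f=10]
step 4: expand (1,3) (f=8, h=3) → closed; open now [(0,0) g=3 f=10, (0,1) g=4 f=10, (0,3) g=6 f=10, (2,4) g=5 f=8, (3,1) g=1 f=8, (3,2) g=4 f=10, (3,3) g=5 f=10, (4,0) g=1 f=10]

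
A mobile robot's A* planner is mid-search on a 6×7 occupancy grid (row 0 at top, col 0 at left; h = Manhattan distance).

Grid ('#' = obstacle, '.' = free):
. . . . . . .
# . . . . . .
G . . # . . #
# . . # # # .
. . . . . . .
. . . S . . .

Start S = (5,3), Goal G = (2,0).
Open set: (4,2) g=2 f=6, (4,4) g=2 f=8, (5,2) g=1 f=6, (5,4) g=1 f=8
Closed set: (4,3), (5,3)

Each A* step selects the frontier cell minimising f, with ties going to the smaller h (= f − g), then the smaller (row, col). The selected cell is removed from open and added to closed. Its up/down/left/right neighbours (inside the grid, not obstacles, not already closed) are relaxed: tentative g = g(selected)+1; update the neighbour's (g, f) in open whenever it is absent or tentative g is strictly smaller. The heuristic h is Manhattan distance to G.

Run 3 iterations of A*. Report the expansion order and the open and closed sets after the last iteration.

order=[(4,2) → (3,2) → (2,2)]; open=[(1,2) g=5 f=8, (2,1) g=5 f=6, (3,1) g=4 f=6, (4,1) g=3 f=6, (4,4) g=2 f=8, (5,2) g=1 f=6, (5,4) g=1 f=8]; closed=[(2,2), (3,2), (4,2), (4,3), (5,3)]

step 1: expand (4,2) (f=6, h=4) → closed; open now [(3,2) g=3 f=6, (4,1) g=3 f=6, (4,4) g=2 f=8, (5,2) g=1 f=6, (5,4) g=1 f=8]
step 2: expand (3,2) (f=6, h=3) → closed; open now [(2,2) g=4 f=6, (3,1) g=4 f=6, (4,1) g=3 f=6, (4,4) g=2 f=8, (5,2) g=1 f=6, (5,4) g=1 f=8]
step 3: expand (2,2) (f=6, h=2) → closed; open now [(1,2) g=5 f=8, (2,1) g=5 f=6, (3,1) g=4 f=6, (4,1) g=3 f=6, (4,4) g=2 f=8, (5,2) g=1 f=6, (5,4) g=1 f=8]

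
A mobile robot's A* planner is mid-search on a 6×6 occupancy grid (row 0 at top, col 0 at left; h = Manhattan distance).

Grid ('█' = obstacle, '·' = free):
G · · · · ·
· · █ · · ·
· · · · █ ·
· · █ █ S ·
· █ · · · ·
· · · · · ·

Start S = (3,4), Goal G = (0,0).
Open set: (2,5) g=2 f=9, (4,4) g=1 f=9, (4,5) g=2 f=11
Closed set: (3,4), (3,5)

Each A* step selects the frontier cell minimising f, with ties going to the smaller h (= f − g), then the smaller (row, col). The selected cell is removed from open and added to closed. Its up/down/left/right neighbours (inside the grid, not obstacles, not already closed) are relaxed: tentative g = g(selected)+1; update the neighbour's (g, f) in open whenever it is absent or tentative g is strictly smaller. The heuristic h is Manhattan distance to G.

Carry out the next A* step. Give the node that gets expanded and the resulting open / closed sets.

expanded=(2,5); open=[(1,5) g=3 f=9, (4,4) g=1 f=9, (4,5) g=2 f=11]; closed=[(2,5), (3,4), (3,5)]

step 1: expand (2,5) (f=9, h=7) → closed; open now [(1,5) g=3 f=9, (4,4) g=1 f=9, (4,5) g=2 f=11]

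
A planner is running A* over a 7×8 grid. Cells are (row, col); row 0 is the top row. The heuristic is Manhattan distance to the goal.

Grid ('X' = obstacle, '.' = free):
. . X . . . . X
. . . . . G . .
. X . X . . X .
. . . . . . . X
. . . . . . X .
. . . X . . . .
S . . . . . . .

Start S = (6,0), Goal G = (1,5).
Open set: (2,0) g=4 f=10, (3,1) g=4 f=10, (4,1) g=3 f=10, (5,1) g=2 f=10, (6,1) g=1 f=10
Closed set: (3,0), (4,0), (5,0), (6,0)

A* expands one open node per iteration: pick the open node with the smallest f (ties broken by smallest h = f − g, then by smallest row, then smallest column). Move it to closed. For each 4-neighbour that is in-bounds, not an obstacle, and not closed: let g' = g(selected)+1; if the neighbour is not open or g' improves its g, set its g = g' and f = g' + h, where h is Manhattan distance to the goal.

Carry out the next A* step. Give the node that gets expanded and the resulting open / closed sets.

step 1: expand (2,0) (f=10, h=6) → closed; open now [(1,0) g=5 f=10, (3,1) g=4 f=10, (4,1) g=3 f=10, (5,1) g=2 f=10, (6,1) g=1 f=10]

expanded=(2,0); open=[(1,0) g=5 f=10, (3,1) g=4 f=10, (4,1) g=3 f=10, (5,1) g=2 f=10, (6,1) g=1 f=10]; closed=[(2,0), (3,0), (4,0), (5,0), (6,0)]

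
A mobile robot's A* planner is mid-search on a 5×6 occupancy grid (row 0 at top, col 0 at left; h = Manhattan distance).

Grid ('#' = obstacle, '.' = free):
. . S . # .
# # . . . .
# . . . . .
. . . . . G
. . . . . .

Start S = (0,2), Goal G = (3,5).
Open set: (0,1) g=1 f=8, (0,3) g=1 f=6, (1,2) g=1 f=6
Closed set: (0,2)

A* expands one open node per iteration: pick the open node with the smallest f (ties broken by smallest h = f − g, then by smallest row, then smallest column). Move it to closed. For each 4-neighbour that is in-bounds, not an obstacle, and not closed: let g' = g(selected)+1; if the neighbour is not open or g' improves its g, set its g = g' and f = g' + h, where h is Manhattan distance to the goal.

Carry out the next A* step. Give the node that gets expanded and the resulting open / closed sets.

step 1: expand (0,3) (f=6, h=5) → closed; open now [(0,1) g=1 f=8, (1,2) g=1 f=6, (1,3) g=2 f=6]

expanded=(0,3); open=[(0,1) g=1 f=8, (1,2) g=1 f=6, (1,3) g=2 f=6]; closed=[(0,2), (0,3)]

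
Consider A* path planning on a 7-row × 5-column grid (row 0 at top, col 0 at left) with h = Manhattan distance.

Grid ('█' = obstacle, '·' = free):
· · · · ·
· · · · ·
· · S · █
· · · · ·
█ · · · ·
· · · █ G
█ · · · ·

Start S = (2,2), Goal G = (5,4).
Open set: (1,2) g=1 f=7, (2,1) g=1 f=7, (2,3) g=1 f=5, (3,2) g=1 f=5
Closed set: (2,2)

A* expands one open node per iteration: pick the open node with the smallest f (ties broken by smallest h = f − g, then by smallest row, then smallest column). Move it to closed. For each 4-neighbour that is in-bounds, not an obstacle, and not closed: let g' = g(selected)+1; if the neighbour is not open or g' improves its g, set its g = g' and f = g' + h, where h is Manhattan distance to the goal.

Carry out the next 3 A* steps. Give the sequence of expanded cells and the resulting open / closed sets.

order=[(2,3) → (3,3) → (3,4)]; open=[(1,2) g=1 f=7, (1,3) g=2 f=7, (2,1) g=1 f=7, (3,2) g=1 f=5, (4,3) g=3 f=5, (4,4) g=4 f=5]; closed=[(2,2), (2,3), (3,3), (3,4)]

step 1: expand (2,3) (f=5, h=4) → closed; open now [(1,2) g=1 f=7, (1,3) g=2 f=7, (2,1) g=1 f=7, (3,2) g=1 f=5, (3,3) g=2 f=5]
step 2: expand (3,3) (f=5, h=3) → closed; open now [(1,2) g=1 f=7, (1,3) g=2 f=7, (2,1) g=1 f=7, (3,2) g=1 f=5, (3,4) g=3 f=5, (4,3) g=3 f=5]
step 3: expand (3,4) (f=5, h=2) → closed; open now [(1,2) g=1 f=7, (1,3) g=2 f=7, (2,1) g=1 f=7, (3,2) g=1 f=5, (4,3) g=3 f=5, (4,4) g=4 f=5]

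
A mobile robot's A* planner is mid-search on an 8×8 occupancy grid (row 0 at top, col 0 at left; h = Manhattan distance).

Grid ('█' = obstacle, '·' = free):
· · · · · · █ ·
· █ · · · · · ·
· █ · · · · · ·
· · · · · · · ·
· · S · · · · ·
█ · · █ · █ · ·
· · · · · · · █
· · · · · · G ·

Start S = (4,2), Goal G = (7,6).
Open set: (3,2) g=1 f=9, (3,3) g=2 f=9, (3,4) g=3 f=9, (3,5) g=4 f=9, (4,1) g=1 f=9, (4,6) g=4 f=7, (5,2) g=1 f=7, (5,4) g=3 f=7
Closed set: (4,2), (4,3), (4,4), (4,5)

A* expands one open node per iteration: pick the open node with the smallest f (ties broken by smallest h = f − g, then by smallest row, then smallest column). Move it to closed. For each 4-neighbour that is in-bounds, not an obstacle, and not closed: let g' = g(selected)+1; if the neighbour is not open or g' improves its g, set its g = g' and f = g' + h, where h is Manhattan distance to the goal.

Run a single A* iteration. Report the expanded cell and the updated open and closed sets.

expanded=(4,6); open=[(3,2) g=1 f=9, (3,3) g=2 f=9, (3,4) g=3 f=9, (3,5) g=4 f=9, (3,6) g=5 f=9, (4,1) g=1 f=9, (4,7) g=5 f=9, (5,2) g=1 f=7, (5,4) g=3 f=7, (5,6) g=5 f=7]; closed=[(4,2), (4,3), (4,4), (4,5), (4,6)]

step 1: expand (4,6) (f=7, h=3) → closed; open now [(3,2) g=1 f=9, (3,3) g=2 f=9, (3,4) g=3 f=9, (3,5) g=4 f=9, (3,6) g=5 f=9, (4,1) g=1 f=9, (4,7) g=5 f=9, (5,2) g=1 f=7, (5,4) g=3 f=7, (5,6) g=5 f=7]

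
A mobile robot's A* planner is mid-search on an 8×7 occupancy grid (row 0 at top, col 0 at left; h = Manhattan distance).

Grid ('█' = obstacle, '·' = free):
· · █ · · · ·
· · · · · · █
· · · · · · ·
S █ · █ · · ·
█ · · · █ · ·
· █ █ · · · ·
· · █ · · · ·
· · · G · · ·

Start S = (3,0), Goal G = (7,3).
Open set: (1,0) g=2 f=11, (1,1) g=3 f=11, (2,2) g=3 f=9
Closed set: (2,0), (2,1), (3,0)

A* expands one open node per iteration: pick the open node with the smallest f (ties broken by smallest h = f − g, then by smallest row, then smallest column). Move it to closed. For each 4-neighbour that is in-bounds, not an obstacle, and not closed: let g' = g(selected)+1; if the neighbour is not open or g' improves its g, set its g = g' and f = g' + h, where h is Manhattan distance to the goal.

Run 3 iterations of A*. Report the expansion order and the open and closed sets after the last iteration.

order=[(2,2) → (2,3) → (3,2)]; open=[(1,0) g=2 f=11, (1,1) g=3 f=11, (1,2) g=4 f=11, (1,3) g=5 f=11, (2,4) g=5 f=11, (4,2) g=5 f=9]; closed=[(2,0), (2,1), (2,2), (2,3), (3,0), (3,2)]

step 1: expand (2,2) (f=9, h=6) → closed; open now [(1,0) g=2 f=11, (1,1) g=3 f=11, (1,2) g=4 f=11, (2,3) g=4 f=9, (3,2) g=4 f=9]
step 2: expand (2,3) (f=9, h=5) → closed; open now [(1,0) g=2 f=11, (1,1) g=3 f=11, (1,2) g=4 f=11, (1,3) g=5 f=11, (2,4) g=5 f=11, (3,2) g=4 f=9]
step 3: expand (3,2) (f=9, h=5) → closed; open now [(1,0) g=2 f=11, (1,1) g=3 f=11, (1,2) g=4 f=11, (1,3) g=5 f=11, (2,4) g=5 f=11, (4,2) g=5 f=9]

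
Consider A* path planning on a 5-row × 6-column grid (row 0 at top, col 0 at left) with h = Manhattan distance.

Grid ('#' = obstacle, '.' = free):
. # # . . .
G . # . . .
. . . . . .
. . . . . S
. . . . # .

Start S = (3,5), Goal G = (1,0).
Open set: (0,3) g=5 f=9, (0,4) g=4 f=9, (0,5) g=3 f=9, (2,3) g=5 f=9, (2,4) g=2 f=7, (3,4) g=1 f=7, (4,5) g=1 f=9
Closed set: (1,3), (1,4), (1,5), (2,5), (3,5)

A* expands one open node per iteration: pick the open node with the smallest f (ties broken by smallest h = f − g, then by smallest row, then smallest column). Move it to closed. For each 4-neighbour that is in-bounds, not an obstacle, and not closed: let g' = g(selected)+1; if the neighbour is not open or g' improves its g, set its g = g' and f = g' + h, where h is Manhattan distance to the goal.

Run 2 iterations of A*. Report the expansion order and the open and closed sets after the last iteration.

order=[(2,4) → (2,3)]; open=[(0,3) g=5 f=9, (0,4) g=4 f=9, (0,5) g=3 f=9, (2,2) g=4 f=7, (3,3) g=4 f=9, (3,4) g=1 f=7, (4,5) g=1 f=9]; closed=[(1,3), (1,4), (1,5), (2,3), (2,4), (2,5), (3,5)]

step 1: expand (2,4) (f=7, h=5) → closed; open now [(0,3) g=5 f=9, (0,4) g=4 f=9, (0,5) g=3 f=9, (2,3) g=3 f=7, (3,4) g=1 f=7, (4,5) g=1 f=9]
step 2: expand (2,3) (f=7, h=4) → closed; open now [(0,3) g=5 f=9, (0,4) g=4 f=9, (0,5) g=3 f=9, (2,2) g=4 f=7, (3,3) g=4 f=9, (3,4) g=1 f=7, (4,5) g=1 f=9]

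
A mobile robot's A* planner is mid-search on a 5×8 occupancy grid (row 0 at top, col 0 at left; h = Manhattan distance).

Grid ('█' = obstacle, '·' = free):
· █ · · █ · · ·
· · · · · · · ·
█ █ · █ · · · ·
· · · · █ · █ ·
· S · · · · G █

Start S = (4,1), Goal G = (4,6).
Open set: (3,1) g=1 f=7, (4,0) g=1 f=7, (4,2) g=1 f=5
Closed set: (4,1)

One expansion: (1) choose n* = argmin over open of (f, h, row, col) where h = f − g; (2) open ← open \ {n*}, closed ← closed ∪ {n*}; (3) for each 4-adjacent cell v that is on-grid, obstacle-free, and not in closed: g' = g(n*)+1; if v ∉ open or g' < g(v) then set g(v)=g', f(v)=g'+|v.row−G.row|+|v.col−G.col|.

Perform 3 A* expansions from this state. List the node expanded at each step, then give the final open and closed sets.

order=[(4,2) → (4,3) → (4,4)]; open=[(3,1) g=1 f=7, (3,2) g=2 f=7, (3,3) g=3 f=7, (4,0) g=1 f=7, (4,5) g=4 f=5]; closed=[(4,1), (4,2), (4,3), (4,4)]

step 1: expand (4,2) (f=5, h=4) → closed; open now [(3,1) g=1 f=7, (3,2) g=2 f=7, (4,0) g=1 f=7, (4,3) g=2 f=5]
step 2: expand (4,3) (f=5, h=3) → closed; open now [(3,1) g=1 f=7, (3,2) g=2 f=7, (3,3) g=3 f=7, (4,0) g=1 f=7, (4,4) g=3 f=5]
step 3: expand (4,4) (f=5, h=2) → closed; open now [(3,1) g=1 f=7, (3,2) g=2 f=7, (3,3) g=3 f=7, (4,0) g=1 f=7, (4,5) g=4 f=5]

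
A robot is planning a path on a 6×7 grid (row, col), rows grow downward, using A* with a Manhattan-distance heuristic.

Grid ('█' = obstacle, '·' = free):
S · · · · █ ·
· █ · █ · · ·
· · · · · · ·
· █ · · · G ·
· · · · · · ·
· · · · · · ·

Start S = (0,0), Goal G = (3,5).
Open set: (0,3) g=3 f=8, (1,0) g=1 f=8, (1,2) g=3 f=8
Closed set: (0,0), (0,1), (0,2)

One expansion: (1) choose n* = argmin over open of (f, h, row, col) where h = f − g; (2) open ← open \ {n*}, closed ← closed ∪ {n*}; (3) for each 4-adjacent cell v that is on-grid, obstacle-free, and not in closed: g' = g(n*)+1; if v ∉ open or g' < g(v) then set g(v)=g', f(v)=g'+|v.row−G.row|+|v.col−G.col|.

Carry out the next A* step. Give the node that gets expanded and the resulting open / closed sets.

step 1: expand (0,3) (f=8, h=5) → closed; open now [(0,4) g=4 f=8, (1,0) g=1 f=8, (1,2) g=3 f=8]

expanded=(0,3); open=[(0,4) g=4 f=8, (1,0) g=1 f=8, (1,2) g=3 f=8]; closed=[(0,0), (0,1), (0,2), (0,3)]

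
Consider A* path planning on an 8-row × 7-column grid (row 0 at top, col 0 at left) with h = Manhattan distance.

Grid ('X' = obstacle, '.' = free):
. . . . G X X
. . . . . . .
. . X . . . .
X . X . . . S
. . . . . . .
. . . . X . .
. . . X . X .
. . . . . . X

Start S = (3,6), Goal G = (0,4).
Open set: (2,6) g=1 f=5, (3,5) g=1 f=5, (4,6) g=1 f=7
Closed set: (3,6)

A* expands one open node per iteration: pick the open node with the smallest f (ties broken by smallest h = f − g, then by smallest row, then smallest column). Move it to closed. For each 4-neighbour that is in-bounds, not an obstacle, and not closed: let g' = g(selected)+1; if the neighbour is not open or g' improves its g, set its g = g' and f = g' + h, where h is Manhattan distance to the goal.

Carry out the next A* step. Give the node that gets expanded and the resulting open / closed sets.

expanded=(2,6); open=[(1,6) g=2 f=5, (2,5) g=2 f=5, (3,5) g=1 f=5, (4,6) g=1 f=7]; closed=[(2,6), (3,6)]

step 1: expand (2,6) (f=5, h=4) → closed; open now [(1,6) g=2 f=5, (2,5) g=2 f=5, (3,5) g=1 f=5, (4,6) g=1 f=7]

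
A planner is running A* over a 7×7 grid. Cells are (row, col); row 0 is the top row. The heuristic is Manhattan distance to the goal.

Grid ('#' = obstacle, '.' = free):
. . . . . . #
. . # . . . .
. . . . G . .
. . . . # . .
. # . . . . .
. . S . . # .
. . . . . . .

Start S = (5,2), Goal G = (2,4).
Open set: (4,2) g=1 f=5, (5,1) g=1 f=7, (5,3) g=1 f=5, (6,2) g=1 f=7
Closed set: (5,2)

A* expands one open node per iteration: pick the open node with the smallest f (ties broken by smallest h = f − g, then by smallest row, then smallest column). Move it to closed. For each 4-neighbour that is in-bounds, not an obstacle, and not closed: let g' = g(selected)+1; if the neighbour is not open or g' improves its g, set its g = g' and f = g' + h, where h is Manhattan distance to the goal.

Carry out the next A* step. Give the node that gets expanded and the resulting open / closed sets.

expanded=(4,2); open=[(3,2) g=2 f=5, (4,3) g=2 f=5, (5,1) g=1 f=7, (5,3) g=1 f=5, (6,2) g=1 f=7]; closed=[(4,2), (5,2)]

step 1: expand (4,2) (f=5, h=4) → closed; open now [(3,2) g=2 f=5, (4,3) g=2 f=5, (5,1) g=1 f=7, (5,3) g=1 f=5, (6,2) g=1 f=7]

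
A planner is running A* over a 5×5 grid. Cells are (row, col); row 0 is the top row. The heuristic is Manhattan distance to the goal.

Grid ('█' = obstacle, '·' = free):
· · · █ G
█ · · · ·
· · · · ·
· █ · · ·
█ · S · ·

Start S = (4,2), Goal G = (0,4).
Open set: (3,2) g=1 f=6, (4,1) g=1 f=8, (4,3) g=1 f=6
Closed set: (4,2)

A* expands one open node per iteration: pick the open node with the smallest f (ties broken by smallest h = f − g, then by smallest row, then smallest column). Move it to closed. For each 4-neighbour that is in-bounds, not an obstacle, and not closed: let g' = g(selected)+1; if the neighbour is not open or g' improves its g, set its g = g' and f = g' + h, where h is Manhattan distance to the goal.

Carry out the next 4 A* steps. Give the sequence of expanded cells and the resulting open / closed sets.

step 1: expand (3,2) (f=6, h=5) → closed; open now [(2,2) g=2 f=6, (3,3) g=2 f=6, (4,1) g=1 f=8, (4,3) g=1 f=6]
step 2: expand (2,2) (f=6, h=4) → closed; open now [(1,2) g=3 f=6, (2,1) g=3 f=8, (2,3) g=3 f=6, (3,3) g=2 f=6, (4,1) g=1 f=8, (4,3) g=1 f=6]
step 3: expand (1,2) (f=6, h=3) → closed; open now [(0,2) g=4 f=6, (1,1) g=4 f=8, (1,3) g=4 f=6, (2,1) g=3 f=8, (2,3) g=3 f=6, (3,3) g=2 f=6, (4,1) g=1 f=8, (4,3) g=1 f=6]
step 4: expand (0,2) (f=6, h=2) → closed; open now [(0,1) g=5 f=8, (1,1) g=4 f=8, (1,3) g=4 f=6, (2,1) g=3 f=8, (2,3) g=3 f=6, (3,3) g=2 f=6, (4,1) g=1 f=8, (4,3) g=1 f=6]

order=[(3,2) → (2,2) → (1,2) → (0,2)]; open=[(0,1) g=5 f=8, (1,1) g=4 f=8, (1,3) g=4 f=6, (2,1) g=3 f=8, (2,3) g=3 f=6, (3,3) g=2 f=6, (4,1) g=1 f=8, (4,3) g=1 f=6]; closed=[(0,2), (1,2), (2,2), (3,2), (4,2)]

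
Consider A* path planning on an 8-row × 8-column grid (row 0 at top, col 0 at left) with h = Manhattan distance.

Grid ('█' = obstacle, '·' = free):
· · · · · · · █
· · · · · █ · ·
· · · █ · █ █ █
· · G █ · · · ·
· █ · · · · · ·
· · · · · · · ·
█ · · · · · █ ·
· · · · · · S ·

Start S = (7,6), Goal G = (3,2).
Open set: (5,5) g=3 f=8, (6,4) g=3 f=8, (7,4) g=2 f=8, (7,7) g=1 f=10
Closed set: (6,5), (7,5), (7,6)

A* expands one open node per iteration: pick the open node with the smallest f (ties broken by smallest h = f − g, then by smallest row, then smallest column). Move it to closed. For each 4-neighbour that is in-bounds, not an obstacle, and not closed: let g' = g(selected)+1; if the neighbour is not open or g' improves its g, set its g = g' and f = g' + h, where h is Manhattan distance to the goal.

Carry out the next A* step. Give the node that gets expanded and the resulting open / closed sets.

expanded=(5,5); open=[(4,5) g=4 f=8, (5,4) g=4 f=8, (5,6) g=4 f=10, (6,4) g=3 f=8, (7,4) g=2 f=8, (7,7) g=1 f=10]; closed=[(5,5), (6,5), (7,5), (7,6)]

step 1: expand (5,5) (f=8, h=5) → closed; open now [(4,5) g=4 f=8, (5,4) g=4 f=8, (5,6) g=4 f=10, (6,4) g=3 f=8, (7,4) g=2 f=8, (7,7) g=1 f=10]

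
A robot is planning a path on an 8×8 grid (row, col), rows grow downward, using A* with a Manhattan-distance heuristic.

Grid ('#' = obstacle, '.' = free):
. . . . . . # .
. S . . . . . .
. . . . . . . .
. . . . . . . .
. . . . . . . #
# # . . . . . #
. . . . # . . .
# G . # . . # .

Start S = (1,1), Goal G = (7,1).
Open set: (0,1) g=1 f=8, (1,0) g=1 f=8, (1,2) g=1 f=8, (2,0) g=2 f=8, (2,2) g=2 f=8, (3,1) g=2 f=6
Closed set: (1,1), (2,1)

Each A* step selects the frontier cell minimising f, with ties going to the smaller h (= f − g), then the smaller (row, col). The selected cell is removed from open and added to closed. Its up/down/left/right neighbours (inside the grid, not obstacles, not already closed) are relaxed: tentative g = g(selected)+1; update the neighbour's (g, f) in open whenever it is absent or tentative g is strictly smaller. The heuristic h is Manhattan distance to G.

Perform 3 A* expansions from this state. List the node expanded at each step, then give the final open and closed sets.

step 1: expand (3,1) (f=6, h=4) → closed; open now [(0,1) g=1 f=8, (1,0) g=1 f=8, (1,2) g=1 f=8, (2,0) g=2 f=8, (2,2) g=2 f=8, (3,0) g=3 f=8, (3,2) g=3 f=8, (4,1) g=3 f=6]
step 2: expand (4,1) (f=6, h=3) → closed; open now [(0,1) g=1 f=8, (1,0) g=1 f=8, (1,2) g=1 f=8, (2,0) g=2 f=8, (2,2) g=2 f=8, (3,0) g=3 f=8, (3,2) g=3 f=8, (4,0) g=4 f=8, (4,2) g=4 f=8]
step 3: expand (4,0) (f=8, h=4) → closed; open now [(0,1) g=1 f=8, (1,0) g=1 f=8, (1,2) g=1 f=8, (2,0) g=2 f=8, (2,2) g=2 f=8, (3,0) g=3 f=8, (3,2) g=3 f=8, (4,2) g=4 f=8]

order=[(3,1) → (4,1) → (4,0)]; open=[(0,1) g=1 f=8, (1,0) g=1 f=8, (1,2) g=1 f=8, (2,0) g=2 f=8, (2,2) g=2 f=8, (3,0) g=3 f=8, (3,2) g=3 f=8, (4,2) g=4 f=8]; closed=[(1,1), (2,1), (3,1), (4,0), (4,1)]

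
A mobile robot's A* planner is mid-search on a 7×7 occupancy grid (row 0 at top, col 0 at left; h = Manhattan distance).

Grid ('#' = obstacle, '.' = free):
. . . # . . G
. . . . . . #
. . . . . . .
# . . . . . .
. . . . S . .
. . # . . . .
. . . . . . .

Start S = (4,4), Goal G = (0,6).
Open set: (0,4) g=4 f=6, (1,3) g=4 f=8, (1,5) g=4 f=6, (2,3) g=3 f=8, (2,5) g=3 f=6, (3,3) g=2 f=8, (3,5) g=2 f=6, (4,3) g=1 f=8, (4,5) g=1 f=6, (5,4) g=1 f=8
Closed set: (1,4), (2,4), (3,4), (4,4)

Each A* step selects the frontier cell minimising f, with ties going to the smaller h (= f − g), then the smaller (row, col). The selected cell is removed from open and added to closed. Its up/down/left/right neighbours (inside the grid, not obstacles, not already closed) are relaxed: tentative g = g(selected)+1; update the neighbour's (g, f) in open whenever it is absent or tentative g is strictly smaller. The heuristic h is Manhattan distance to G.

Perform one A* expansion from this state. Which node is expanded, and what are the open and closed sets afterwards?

step 1: expand (0,4) (f=6, h=2) → closed; open now [(0,5) g=5 f=6, (1,3) g=4 f=8, (1,5) g=4 f=6, (2,3) g=3 f=8, (2,5) g=3 f=6, (3,3) g=2 f=8, (3,5) g=2 f=6, (4,3) g=1 f=8, (4,5) g=1 f=6, (5,4) g=1 f=8]

expanded=(0,4); open=[(0,5) g=5 f=6, (1,3) g=4 f=8, (1,5) g=4 f=6, (2,3) g=3 f=8, (2,5) g=3 f=6, (3,3) g=2 f=8, (3,5) g=2 f=6, (4,3) g=1 f=8, (4,5) g=1 f=6, (5,4) g=1 f=8]; closed=[(0,4), (1,4), (2,4), (3,4), (4,4)]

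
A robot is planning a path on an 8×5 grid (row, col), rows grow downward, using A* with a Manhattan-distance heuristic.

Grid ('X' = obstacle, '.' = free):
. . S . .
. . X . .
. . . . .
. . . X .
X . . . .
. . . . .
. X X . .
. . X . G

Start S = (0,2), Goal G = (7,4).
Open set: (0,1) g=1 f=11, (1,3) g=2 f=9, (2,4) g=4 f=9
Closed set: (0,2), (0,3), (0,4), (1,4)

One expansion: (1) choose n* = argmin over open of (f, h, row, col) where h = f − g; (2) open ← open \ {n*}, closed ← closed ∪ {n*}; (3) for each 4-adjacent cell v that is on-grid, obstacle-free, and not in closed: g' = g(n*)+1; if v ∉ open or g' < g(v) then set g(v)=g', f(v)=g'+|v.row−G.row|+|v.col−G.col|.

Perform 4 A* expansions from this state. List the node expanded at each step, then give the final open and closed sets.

step 1: expand (2,4) (f=9, h=5) → closed; open now [(0,1) g=1 f=11, (1,3) g=2 f=9, (2,3) g=5 f=11, (3,4) g=5 f=9]
step 2: expand (3,4) (f=9, h=4) → closed; open now [(0,1) g=1 f=11, (1,3) g=2 f=9, (2,3) g=5 f=11, (4,4) g=6 f=9]
step 3: expand (4,4) (f=9, h=3) → closed; open now [(0,1) g=1 f=11, (1,3) g=2 f=9, (2,3) g=5 f=11, (4,3) g=7 f=11, (5,4) g=7 f=9]
step 4: expand (5,4) (f=9, h=2) → closed; open now [(0,1) g=1 f=11, (1,3) g=2 f=9, (2,3) g=5 f=11, (4,3) g=7 f=11, (5,3) g=8 f=11, (6,4) g=8 f=9]

order=[(2,4) → (3,4) → (4,4) → (5,4)]; open=[(0,1) g=1 f=11, (1,3) g=2 f=9, (2,3) g=5 f=11, (4,3) g=7 f=11, (5,3) g=8 f=11, (6,4) g=8 f=9]; closed=[(0,2), (0,3), (0,4), (1,4), (2,4), (3,4), (4,4), (5,4)]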